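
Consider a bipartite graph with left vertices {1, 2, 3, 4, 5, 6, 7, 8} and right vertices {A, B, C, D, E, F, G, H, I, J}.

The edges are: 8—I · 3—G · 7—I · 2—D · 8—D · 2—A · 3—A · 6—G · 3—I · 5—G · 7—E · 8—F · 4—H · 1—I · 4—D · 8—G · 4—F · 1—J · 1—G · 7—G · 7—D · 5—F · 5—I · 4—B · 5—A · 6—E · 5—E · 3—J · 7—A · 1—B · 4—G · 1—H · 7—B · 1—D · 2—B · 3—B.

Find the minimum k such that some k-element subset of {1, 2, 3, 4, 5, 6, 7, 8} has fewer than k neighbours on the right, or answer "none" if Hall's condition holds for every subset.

none

A matching saturating every left vertex exists, for instance 1→H, 2→D, 3→J, 4→B, 5→A, 6→E, 7→G, 8→F.
By Hall's marriage theorem, this means |N(S)| ≥ |S| for every subset S, so no violating subset exists.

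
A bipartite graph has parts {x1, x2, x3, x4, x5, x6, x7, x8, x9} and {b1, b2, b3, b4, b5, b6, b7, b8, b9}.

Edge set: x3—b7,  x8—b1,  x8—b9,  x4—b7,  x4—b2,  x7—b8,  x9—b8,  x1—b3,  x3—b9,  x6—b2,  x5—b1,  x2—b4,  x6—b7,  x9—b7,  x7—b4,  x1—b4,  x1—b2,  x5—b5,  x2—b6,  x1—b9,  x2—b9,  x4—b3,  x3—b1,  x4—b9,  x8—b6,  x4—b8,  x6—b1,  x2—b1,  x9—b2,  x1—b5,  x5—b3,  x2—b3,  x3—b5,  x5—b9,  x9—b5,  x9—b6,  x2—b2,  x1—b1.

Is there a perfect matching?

Yes

For example, pair x1-b1, x2-b6, x3-b5, x4-b8, x5-b3, x6-b2, x7-b4, x8-b9, x9-b7.
All 9 left vertices are covered.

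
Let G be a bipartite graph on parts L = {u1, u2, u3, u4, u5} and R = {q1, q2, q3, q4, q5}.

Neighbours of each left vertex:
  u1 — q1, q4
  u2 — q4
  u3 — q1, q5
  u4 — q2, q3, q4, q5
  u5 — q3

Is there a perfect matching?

Yes

For example, pair u1-q1, u2-q4, u3-q5, u4-q2, u5-q3.
All 5 left vertices are covered.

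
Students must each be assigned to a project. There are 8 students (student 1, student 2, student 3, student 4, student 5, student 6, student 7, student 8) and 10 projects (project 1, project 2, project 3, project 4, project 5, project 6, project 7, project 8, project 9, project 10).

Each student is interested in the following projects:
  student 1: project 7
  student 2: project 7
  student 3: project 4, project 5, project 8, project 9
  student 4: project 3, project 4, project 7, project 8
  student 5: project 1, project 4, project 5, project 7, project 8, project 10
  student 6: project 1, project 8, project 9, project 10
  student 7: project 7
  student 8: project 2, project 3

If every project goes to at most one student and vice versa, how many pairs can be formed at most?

6

For example, pair student 1→project 7, student 3→project 9, student 4→project 4, student 5→project 10, student 6→project 1, student 8→project 3.
The set {student 1, student 2, student 7} has only 1 neighbour ({project 7}), so by Hall's theorem at most 6 of the 8 students can be matched.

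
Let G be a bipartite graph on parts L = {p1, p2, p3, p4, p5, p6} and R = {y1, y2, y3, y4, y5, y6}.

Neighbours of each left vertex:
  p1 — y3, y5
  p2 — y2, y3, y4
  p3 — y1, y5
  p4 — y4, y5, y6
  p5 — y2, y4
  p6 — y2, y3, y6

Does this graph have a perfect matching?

One maximum matching: p1-y5, p2-y2, p3-y1, p4-y6, p5-y4, p6-y3.
All 6 left vertices are covered.

Yes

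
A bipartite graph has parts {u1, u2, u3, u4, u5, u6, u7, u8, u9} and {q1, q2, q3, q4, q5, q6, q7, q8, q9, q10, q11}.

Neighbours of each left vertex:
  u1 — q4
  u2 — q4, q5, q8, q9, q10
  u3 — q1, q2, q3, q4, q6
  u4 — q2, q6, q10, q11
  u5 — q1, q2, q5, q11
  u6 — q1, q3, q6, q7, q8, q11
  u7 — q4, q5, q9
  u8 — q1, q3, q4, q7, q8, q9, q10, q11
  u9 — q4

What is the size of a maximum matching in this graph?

A valid assignment of size 8: u1–q4, u2–q8, u3–q1, u4–q2, u5–q11, u6–q6, u7–q5, u8–q9.
The set {u1, u9} has only 1 neighbour ({q4}), so by Hall's theorem at most 8 of the 9 left vertices can be matched.

8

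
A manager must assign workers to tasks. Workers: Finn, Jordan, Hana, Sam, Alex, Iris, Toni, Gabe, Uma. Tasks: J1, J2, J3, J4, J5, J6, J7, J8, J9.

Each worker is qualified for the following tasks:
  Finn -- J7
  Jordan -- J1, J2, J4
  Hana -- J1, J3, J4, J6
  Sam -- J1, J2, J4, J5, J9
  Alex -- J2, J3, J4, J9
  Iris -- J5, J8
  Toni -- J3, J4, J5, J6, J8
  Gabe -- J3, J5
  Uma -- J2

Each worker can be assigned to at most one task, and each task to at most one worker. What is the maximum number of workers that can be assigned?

A valid assignment of size 9: Finn-J7, Jordan-J1, Hana-J6, Sam-J9, Alex-J4, Iris-J5, Toni-J8, Gabe-J3, Uma-J2.
All 9 workers are matched, so no larger matching exists.

9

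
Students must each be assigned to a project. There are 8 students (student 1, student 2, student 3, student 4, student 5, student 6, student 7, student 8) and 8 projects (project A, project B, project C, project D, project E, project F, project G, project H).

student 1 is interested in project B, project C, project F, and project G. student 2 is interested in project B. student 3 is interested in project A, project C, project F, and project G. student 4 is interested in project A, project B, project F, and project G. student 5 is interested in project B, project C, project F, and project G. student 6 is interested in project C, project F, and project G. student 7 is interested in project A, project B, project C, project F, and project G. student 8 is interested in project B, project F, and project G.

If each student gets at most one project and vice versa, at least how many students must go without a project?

For example, pair student 1–project F, student 2–project B, student 3–project A, student 4–project G, student 5–project C.
The set {student 1, student 2, student 3, student 4, student 5, student 6, student 7, student 8} has only 5 neighbours ({project A, project B, project C, project F, project G}), so by Hall's theorem at most 5 of the 8 students can be matched.
That matches 5 of the 8, leaving 3 unmatched; no matching can do better.

3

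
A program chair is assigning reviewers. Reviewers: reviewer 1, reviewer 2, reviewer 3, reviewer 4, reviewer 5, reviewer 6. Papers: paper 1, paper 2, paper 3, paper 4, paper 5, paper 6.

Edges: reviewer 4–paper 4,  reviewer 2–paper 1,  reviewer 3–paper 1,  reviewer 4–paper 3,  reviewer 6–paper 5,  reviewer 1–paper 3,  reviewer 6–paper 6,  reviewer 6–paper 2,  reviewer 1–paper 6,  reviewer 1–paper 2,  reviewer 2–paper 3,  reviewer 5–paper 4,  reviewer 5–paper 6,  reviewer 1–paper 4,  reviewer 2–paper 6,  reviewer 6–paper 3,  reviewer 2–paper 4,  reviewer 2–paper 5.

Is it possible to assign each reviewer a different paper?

One maximum matching: reviewer 1→paper 2, reviewer 2→paper 5, reviewer 3→paper 1, reviewer 4→paper 3, reviewer 5→paper 4, reviewer 6→paper 6.
Every reviewer is matched, so this is a perfect matching.

Yes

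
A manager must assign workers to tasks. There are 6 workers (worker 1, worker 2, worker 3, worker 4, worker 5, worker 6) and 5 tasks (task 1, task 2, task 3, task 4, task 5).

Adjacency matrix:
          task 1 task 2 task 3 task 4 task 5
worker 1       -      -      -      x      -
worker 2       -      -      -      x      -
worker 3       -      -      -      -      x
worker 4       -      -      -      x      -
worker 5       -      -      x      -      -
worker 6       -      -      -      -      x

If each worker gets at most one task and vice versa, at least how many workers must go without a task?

3

For example, pair worker 1-task 4, worker 3-task 5, worker 5-task 3.
The set {worker 1, worker 2, worker 3, worker 4, worker 6} has only 2 neighbours ({task 4, task 5}), so by Hall's theorem at most 3 of the 6 workers can be matched.
That matches 3 of the 6, leaving 3 unmatched; no matching can do better.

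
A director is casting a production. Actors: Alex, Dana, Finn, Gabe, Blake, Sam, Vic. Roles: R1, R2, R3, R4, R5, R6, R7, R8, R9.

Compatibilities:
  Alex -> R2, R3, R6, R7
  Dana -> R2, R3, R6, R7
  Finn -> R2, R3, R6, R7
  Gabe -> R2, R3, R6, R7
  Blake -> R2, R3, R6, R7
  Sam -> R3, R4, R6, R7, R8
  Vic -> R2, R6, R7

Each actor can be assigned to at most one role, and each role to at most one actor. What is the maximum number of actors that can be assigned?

5

For example, pair Alex-R2, Dana-R6, Finn-R3, Gabe-R7, Sam-R4.
The set {Alex, Dana, Finn, Gabe, Blake, Vic} has only 4 neighbours ({R2, R3, R6, R7}), so by Hall's theorem at most 5 of the 7 actors can be matched.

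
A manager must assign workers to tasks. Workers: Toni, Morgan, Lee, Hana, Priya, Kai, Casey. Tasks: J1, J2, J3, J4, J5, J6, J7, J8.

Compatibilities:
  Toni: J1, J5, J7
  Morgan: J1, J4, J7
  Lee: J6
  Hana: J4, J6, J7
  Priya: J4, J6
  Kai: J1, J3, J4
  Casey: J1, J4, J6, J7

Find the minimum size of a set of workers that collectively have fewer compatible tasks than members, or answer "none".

5

Take S = {Morgan, Lee, Hana, Priya, Casey}. Its neighbourhood is {J1, J4, J6, J7}, so |N(S)| = 4 < |S| = 5.
Every subset of size less than 5 has at least as many neighbours as members, so 5 is the minimum.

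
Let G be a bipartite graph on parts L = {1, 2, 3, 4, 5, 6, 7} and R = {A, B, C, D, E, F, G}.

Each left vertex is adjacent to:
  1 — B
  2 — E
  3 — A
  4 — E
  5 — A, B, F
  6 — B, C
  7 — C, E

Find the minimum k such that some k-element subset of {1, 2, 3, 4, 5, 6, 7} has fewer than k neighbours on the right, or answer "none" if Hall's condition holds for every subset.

2

Take S = {2, 4}. Its neighbourhood is {E}, so |N(S)| = 1 < |S| = 2.
No single vertex violates Hall's condition since each has at least one neighbour, so 2 is the minimum.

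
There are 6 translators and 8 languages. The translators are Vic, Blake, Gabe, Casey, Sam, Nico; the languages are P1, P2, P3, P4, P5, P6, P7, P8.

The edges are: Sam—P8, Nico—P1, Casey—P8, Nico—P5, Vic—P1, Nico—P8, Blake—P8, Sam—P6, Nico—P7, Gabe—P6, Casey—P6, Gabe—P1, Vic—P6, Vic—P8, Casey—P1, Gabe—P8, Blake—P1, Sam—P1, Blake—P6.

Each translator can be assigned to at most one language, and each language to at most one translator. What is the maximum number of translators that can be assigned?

For example, pair Vic-P6, Blake-P8, Gabe-P1, Nico-P5.
The set {Vic, Blake, Gabe, Casey, Sam} has only 3 neighbours ({P1, P6, P8}), so by Hall's theorem at most 4 of the 6 translators can be matched.

4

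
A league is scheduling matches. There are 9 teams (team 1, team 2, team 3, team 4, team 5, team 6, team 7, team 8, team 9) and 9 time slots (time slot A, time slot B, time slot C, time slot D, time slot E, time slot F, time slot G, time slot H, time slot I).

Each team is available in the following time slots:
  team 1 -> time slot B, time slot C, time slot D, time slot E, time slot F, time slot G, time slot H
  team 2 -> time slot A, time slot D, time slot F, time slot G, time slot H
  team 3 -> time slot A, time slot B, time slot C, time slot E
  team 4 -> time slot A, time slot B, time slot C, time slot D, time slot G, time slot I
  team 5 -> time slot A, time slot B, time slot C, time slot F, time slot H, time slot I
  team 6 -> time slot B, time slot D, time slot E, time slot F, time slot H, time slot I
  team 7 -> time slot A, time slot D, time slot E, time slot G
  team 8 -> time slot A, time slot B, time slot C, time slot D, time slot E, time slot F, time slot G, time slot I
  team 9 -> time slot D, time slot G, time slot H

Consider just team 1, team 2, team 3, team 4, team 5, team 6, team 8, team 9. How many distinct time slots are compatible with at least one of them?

The union of neighbours of {team 1, team 2, team 3, team 4, team 5, team 6, team 8, team 9} is {time slot A, time slot B, time slot C, time slot D, time slot E, time slot F, time slot G, time slot H, time slot I}, which has 9 elements.
Since |N(S)| = 9 ≥ |S| = 8, Hall's condition holds for this subset.

9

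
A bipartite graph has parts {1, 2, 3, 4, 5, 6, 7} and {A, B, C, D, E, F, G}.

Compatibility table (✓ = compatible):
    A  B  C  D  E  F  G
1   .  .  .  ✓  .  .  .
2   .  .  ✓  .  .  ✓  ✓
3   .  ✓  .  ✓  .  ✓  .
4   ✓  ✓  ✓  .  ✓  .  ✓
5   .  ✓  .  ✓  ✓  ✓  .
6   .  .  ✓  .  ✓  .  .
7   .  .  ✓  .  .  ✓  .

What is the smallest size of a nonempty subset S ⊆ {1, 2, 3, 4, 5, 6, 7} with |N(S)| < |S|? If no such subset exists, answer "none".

A matching saturating every left vertex exists, for instance 1→D, 2→G, 3→B, 4→A, 5→E, 6→C, 7→F.
By Hall's marriage theorem, this means |N(S)| ≥ |S| for every subset S, so no violating subset exists.

none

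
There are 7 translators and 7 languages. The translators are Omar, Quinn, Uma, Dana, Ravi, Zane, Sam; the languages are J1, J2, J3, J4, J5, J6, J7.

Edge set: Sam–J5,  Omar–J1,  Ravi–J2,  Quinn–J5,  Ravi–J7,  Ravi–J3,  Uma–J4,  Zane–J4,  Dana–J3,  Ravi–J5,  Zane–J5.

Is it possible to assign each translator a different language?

The set {Quinn, Uma, Zane, Sam} has only 2 neighbours ({J4, J5}), so by Hall's theorem at most 5 of the 7 translators can be matched.
Hence no matching covers every translator.

No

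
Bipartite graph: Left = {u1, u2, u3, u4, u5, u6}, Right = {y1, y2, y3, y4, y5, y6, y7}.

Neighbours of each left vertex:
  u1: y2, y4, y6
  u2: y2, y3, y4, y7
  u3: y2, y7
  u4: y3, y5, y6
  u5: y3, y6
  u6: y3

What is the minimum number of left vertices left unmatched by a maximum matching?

A valid assignment of size 6: u1–y2, u2–y4, u3–y7, u4–y5, u5–y6, u6–y3.
This saturates every left vertex, so 6 is the maximum.
That matches 6 of the 6, leaving 0 unmatched; no matching can do better.

0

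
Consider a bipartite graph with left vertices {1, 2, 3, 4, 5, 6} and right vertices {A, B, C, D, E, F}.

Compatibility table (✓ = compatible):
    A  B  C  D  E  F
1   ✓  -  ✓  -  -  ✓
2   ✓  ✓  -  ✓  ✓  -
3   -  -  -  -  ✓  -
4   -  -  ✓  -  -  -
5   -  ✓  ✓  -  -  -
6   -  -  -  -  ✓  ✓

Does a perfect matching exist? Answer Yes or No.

Yes

One maximum matching: 1-A, 2-D, 3-E, 4-C, 5-B, 6-F.
Every left vertex is matched, so this is a perfect matching.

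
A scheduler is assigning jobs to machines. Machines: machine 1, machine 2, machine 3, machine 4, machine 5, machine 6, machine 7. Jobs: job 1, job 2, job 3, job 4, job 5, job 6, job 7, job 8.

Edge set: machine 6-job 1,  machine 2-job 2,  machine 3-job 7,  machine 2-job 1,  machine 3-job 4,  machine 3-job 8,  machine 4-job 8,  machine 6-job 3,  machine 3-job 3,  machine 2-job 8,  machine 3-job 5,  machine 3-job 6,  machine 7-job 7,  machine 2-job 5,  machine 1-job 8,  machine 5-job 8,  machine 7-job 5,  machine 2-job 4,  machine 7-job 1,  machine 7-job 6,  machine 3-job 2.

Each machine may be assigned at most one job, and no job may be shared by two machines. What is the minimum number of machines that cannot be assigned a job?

2

One maximum matching: machine 1-job 8, machine 2-job 1, machine 3-job 5, machine 6-job 3, machine 7-job 6.
The set {machine 1, machine 4, machine 5} has only 1 neighbour ({job 8}), so by Hall's theorem at most 5 of the 7 machines can be matched.
That matches 5 of the 7, leaving 2 unmatched; no matching can do better.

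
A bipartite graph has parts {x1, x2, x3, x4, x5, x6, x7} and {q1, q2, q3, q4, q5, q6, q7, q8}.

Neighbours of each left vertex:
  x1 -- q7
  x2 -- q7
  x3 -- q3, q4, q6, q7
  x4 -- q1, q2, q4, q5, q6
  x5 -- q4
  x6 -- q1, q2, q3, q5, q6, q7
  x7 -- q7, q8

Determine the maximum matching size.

A valid assignment of size 6: x1-q7, x3-q3, x4-q1, x5-q4, x6-q6, x7-q8.
The set {x1, x2} has only 1 neighbour ({q7}), so by Hall's theorem at most 6 of the 7 left vertices can be matched.

6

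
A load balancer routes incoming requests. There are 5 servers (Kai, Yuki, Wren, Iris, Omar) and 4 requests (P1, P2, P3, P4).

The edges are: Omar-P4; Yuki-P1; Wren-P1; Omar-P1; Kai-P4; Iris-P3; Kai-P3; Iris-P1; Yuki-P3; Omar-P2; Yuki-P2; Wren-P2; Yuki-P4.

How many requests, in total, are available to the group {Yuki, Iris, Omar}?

4

The union of neighbours of {Yuki, Iris, Omar} is {P1, P2, P3, P4}, which has 4 elements.
Since |N(S)| = 4 ≥ |S| = 3, Hall's condition holds for this subset.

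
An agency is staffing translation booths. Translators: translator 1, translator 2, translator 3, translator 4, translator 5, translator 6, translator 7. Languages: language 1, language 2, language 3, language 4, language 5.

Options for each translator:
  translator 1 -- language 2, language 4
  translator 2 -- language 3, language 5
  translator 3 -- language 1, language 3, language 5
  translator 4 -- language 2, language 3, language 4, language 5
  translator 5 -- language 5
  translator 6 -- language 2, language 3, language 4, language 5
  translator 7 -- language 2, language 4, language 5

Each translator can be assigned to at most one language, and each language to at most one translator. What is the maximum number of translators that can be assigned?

For example, pair translator 1–language 4, translator 2–language 3, translator 3–language 1, translator 4–language 2, translator 5–language 5.
The set {translator 1, translator 2, translator 4, translator 5, translator 6, translator 7} has only 4 neighbours ({language 2, language 3, language 4, language 5}), so by Hall's theorem at most 5 of the 7 translators can be matched.

5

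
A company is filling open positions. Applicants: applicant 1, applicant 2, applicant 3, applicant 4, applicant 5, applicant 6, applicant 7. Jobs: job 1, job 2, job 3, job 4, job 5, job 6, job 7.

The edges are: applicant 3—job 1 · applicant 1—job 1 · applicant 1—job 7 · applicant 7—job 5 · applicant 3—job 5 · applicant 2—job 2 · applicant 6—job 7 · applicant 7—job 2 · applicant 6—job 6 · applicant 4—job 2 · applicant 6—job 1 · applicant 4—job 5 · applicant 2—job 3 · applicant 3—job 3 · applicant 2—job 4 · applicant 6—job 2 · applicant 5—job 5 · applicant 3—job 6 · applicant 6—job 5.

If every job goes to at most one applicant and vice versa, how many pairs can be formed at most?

One maximum matching: applicant 1–job 1, applicant 2–job 4, applicant 3–job 3, applicant 4–job 2, applicant 5–job 5, applicant 6–job 7.
The set {applicant 4, applicant 5, applicant 7} has only 2 neighbours ({job 2, job 5}), so by Hall's theorem at most 6 of the 7 applicants can be matched.

6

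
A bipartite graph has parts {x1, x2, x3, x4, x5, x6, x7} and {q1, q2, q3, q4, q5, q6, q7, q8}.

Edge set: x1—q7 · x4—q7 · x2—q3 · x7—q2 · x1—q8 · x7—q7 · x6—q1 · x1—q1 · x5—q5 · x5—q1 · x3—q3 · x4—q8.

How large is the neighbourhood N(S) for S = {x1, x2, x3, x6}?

4

The union of neighbours of {x1, x2, x3, x6} is {q1, q3, q7, q8}, which has 4 elements.
Since |N(S)| = 4 ≥ |S| = 4, Hall's condition holds for this subset.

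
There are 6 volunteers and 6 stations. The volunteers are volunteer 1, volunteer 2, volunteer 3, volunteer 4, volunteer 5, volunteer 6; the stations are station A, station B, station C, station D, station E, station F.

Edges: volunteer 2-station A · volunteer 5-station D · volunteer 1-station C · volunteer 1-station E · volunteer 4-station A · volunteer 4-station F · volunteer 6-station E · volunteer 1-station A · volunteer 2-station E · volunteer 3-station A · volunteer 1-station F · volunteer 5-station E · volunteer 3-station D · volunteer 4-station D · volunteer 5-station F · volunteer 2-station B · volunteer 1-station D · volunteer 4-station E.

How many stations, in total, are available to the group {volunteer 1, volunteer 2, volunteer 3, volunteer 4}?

6

The union of neighbours of {volunteer 1, volunteer 2, volunteer 3, volunteer 4} is {station A, station B, station C, station D, station E, station F}, which has 6 elements.
Since |N(S)| = 6 ≥ |S| = 4, Hall's condition holds for this subset.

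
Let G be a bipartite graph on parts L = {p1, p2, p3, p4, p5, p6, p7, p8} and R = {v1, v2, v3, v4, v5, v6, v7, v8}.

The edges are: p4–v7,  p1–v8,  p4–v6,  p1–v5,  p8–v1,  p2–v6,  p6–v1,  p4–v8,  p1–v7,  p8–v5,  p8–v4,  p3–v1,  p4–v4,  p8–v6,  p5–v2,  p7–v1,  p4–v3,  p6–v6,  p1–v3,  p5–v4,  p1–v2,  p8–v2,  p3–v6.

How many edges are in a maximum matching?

For example, pair p1–v5, p2–v6, p3–v1, p4–v3, p5–v4, p8–v2.
The set {p2, p3, p6, p7} has only 2 neighbours ({v1, v6}), so by Hall's theorem at most 6 of the 8 left vertices can be matched.

6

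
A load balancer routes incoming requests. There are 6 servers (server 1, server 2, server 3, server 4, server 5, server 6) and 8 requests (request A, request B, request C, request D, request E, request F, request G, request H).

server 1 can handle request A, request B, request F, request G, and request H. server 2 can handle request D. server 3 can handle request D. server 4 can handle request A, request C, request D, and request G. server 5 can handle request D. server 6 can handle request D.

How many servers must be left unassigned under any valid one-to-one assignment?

3

A valid assignment of size 3: server 1-request H, server 2-request D, server 4-request G.
The set {server 2, server 3, server 5, server 6} has only 1 neighbour ({request D}), so by Hall's theorem at most 3 of the 6 servers can be matched.
That matches 3 of the 6, leaving 3 unmatched; no matching can do better.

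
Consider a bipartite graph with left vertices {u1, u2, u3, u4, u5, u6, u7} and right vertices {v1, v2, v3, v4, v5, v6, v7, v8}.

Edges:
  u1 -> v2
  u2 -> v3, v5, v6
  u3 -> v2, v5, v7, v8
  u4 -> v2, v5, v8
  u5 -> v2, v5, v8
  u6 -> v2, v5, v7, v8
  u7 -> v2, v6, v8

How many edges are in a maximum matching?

6

A valid assignment of size 6: u1–v2, u2–v3, u3–v7, u4–v5, u5–v8, u7–v6.
The set {u1, u3, u4, u5, u6} has only 4 neighbours ({v2, v5, v7, v8}), so by Hall's theorem at most 6 of the 7 left vertices can be matched.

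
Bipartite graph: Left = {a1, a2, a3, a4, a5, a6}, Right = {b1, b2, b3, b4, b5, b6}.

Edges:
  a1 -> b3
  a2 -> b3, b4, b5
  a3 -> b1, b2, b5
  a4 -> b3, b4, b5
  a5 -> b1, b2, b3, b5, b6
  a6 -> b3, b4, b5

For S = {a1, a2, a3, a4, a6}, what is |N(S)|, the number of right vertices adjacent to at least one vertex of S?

The union of neighbours of {a1, a2, a3, a4, a6} is {b1, b2, b3, b4, b5}, which has 5 elements.
Since |N(S)| = 5 ≥ |S| = 5, Hall's condition holds for this subset.

5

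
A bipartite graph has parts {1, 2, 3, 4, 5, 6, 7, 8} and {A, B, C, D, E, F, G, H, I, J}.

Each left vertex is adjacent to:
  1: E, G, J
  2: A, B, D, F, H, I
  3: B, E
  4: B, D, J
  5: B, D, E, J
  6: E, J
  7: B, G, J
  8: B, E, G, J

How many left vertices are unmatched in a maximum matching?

2

For example, pair 1–G, 2–A, 3–B, 4–J, 5–D, 6–E.
The set {1, 3, 4, 5, 6, 7, 8} has only 5 neighbours ({B, D, E, G, J}), so by Hall's theorem at most 6 of the 8 left vertices can be matched.
That matches 6 of the 8, leaving 2 unmatched; no matching can do better.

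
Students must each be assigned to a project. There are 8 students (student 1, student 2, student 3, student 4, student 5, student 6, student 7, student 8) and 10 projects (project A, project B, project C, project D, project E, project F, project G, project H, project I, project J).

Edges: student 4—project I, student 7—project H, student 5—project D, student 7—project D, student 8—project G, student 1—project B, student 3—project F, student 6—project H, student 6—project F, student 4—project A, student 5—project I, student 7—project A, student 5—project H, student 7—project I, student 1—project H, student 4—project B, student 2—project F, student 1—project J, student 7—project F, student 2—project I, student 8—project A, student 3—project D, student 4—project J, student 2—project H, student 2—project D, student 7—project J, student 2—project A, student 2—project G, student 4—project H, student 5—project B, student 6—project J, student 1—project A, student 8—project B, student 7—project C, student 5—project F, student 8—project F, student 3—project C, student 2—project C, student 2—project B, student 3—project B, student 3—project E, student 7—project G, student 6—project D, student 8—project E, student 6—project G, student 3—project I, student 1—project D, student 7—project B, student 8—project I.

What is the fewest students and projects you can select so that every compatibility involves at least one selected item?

{student 1, student 2, student 3, student 4, student 5, student 6, student 7, student 8} is a vertex cover of size 8: every edge has an endpoint in this set.
No smaller cover exists because student 1–project A, student 2–project H, student 3–project C, student 4–project I, student 5–project B, student 6–project J, student 7–project F, student 8–project G is a matching of size 8, and a cover must include an endpoint of each of these disjoint edges (König's theorem).

8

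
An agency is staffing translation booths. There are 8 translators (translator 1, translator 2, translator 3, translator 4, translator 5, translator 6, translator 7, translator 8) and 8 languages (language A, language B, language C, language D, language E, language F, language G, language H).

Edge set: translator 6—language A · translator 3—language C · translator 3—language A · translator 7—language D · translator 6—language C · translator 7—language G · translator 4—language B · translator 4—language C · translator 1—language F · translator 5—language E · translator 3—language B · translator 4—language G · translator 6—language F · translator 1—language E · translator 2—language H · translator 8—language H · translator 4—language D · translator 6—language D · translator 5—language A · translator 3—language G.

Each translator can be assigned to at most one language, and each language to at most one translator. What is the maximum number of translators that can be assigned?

For example, pair translator 1→language F, translator 2→language H, translator 3→language A, translator 4→language B, translator 5→language E, translator 6→language D, translator 7→language G.
The set {translator 2, translator 8} has only 1 neighbour ({language H}), so by Hall's theorem at most 7 of the 8 translators can be matched.

7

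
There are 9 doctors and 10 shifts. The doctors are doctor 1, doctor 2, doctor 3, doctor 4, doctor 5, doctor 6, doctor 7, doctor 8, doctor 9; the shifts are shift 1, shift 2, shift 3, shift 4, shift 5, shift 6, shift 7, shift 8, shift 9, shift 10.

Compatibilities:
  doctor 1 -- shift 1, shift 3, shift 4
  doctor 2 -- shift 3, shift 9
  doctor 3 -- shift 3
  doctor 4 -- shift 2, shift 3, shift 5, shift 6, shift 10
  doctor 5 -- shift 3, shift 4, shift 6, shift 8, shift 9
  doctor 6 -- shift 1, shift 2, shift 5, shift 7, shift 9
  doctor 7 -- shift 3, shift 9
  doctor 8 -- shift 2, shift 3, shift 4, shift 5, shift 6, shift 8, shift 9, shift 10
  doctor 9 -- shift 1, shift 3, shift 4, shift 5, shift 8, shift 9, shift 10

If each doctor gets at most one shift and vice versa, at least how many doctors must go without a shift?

A valid assignment of size 8: doctor 1–shift 4, doctor 2–shift 9, doctor 3–shift 3, doctor 4–shift 2, doctor 5–shift 8, doctor 6–shift 7, doctor 8–shift 6, doctor 9–shift 5.
The set {doctor 2, doctor 3, doctor 7} has only 2 neighbours ({shift 3, shift 9}), so by Hall's theorem at most 8 of the 9 doctors can be matched.
That matches 8 of the 9, leaving 1 unmatched; no matching can do better.

1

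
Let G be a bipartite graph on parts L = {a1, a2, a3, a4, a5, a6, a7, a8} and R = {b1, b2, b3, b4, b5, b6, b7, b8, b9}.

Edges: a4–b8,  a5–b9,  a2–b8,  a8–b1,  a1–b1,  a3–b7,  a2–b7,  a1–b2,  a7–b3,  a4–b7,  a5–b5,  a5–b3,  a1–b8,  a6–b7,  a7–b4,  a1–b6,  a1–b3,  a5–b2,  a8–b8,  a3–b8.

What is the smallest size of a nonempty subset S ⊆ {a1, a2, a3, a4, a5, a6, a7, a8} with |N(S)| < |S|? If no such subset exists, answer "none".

3

Take S = {a2, a3, a4}. Its neighbourhood is {b7, b8}, so |N(S)| = 2 < |S| = 3.
Every subset of size less than 3 has at least as many neighbours as members, so 3 is the minimum.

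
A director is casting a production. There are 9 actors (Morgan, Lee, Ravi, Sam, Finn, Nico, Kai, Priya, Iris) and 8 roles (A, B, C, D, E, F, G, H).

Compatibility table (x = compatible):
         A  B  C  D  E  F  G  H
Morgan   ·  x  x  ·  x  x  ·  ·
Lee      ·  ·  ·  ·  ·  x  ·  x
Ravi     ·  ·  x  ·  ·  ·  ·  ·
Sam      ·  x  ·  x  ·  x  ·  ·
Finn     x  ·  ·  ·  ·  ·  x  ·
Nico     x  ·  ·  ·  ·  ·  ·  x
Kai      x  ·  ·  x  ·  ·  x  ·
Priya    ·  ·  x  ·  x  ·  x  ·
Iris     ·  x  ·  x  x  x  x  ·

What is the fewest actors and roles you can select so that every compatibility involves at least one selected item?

A maximum matching has 8 edges (e.g. Morgan–B, Lee–H, Ravi–C, Sam–F, Finn–G, Nico–A, Kai–D, Priya–E).
By König's theorem the minimum vertex cover has the same size. One such cover is {A, B, C, D, E, F, G, H}.

8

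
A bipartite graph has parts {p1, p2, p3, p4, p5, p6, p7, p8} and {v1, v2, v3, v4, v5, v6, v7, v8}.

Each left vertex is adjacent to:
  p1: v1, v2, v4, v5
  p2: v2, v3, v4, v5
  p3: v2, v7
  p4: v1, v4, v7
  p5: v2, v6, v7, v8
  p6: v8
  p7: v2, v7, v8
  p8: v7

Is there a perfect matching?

The set {p3, p6, p7, p8} has only 3 neighbours ({v2, v7, v8}), so by Hall's theorem at most 7 of the 8 left vertices can be matched.
Hence no matching covers every left vertex.

No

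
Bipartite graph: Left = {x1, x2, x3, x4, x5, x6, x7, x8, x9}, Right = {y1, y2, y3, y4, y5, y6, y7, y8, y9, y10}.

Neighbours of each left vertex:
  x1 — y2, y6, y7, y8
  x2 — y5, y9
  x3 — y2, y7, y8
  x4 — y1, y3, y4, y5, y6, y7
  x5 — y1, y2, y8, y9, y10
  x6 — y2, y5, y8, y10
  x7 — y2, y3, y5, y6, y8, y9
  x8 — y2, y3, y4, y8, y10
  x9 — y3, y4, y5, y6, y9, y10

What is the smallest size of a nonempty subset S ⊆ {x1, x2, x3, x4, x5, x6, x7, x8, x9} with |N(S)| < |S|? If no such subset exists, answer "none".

none

A matching saturating every left vertex exists, for instance x1→y2, x2→y5, x3→y8, x4→y7, x5→y9, x6→y10, x7→y3, x8→y4, x9→y6.
By Hall's marriage theorem, this means |N(S)| ≥ |S| for every subset S, so no violating subset exists.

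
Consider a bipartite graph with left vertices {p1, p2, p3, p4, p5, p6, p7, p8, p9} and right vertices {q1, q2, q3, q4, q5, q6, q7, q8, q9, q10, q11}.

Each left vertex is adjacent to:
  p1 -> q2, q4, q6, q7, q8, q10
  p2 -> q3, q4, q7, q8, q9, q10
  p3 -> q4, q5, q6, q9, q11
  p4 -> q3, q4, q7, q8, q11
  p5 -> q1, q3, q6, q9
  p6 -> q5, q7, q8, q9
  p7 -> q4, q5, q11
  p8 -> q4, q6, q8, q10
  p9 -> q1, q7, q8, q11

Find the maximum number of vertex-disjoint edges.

9

A valid assignment of size 9: p1→q6, p2→q4, p3→q9, p4→q7, p5→q3, p6→q8, p7→q5, p8→q10, p9→q11.
All 9 left vertices are matched, so no larger matching exists.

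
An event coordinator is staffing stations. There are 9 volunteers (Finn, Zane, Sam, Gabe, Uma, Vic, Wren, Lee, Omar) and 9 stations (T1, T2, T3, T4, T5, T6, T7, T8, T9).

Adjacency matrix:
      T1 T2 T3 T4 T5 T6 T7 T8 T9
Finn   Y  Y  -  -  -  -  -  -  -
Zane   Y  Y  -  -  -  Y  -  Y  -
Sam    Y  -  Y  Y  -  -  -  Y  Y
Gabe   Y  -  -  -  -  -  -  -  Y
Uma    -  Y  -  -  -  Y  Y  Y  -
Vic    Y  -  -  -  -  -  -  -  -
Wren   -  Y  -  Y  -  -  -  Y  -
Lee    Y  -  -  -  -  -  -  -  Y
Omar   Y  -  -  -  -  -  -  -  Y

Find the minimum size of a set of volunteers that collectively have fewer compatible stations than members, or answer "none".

3

Take S = {Gabe, Vic, Lee}. Its neighbourhood is {T1, T9}, so |N(S)| = 2 < |S| = 3.
Every subset of size less than 3 has at least as many neighbours as members, so 3 is the minimum.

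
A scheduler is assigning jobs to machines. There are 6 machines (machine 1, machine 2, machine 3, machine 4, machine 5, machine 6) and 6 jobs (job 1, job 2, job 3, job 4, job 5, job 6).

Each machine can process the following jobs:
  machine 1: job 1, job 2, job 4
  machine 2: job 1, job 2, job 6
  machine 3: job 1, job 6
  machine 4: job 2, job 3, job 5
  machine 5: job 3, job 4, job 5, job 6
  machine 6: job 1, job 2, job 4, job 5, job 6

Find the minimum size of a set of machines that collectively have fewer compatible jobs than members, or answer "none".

none

A matching saturating every machine exists, for instance machine 1→job 4, machine 2→job 1, machine 3→job 6, machine 4→job 2, machine 5→job 3, machine 6→job 5.
By Hall's marriage theorem, this means |N(S)| ≥ |S| for every subset S, so no violating subset exists.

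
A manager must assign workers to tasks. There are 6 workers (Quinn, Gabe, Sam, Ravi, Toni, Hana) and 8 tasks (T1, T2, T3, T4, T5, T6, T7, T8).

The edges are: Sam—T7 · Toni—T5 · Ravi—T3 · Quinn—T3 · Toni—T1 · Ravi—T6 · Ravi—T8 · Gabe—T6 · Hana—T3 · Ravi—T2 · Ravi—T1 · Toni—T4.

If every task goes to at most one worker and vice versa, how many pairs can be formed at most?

A valid assignment of size 5: Quinn–T3, Gabe–T6, Sam–T7, Ravi–T8, Toni–T5.
The set {Quinn, Hana} has only 1 neighbour ({T3}), so by Hall's theorem at most 5 of the 6 workers can be matched.

5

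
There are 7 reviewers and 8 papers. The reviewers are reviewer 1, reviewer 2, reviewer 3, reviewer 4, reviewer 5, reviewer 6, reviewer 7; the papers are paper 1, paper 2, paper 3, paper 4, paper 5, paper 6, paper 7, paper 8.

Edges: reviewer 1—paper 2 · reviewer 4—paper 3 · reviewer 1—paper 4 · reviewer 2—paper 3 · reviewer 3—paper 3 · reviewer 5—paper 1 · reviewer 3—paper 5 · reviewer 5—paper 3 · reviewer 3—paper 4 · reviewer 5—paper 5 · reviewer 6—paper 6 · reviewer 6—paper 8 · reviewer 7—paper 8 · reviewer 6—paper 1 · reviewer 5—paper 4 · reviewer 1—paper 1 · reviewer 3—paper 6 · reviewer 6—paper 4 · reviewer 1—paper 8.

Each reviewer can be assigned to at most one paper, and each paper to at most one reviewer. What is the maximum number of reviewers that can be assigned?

6

One maximum matching: reviewer 1-paper 2, reviewer 2-paper 3, reviewer 3-paper 4, reviewer 5-paper 1, reviewer 6-paper 6, reviewer 7-paper 8.
The set {reviewer 2, reviewer 4} has only 1 neighbour ({paper 3}), so by Hall's theorem at most 6 of the 7 reviewers can be matched.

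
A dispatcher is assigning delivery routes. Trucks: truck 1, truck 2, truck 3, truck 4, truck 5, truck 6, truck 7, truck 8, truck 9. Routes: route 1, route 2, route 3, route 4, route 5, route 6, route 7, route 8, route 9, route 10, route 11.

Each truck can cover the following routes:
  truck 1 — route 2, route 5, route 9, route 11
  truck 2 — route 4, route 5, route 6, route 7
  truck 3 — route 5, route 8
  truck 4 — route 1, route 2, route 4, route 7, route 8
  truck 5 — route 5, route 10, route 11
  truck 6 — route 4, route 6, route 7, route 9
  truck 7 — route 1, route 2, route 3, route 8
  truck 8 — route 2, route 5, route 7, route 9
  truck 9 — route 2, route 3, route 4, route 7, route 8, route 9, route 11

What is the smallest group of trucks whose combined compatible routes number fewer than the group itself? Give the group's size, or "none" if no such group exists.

none

A matching saturating every truck exists, for instance truck 1→route 9, truck 2→route 7, truck 3→route 5, truck 4→route 8, truck 5→route 10, truck 6→route 6, truck 7→route 3, truck 8→route 2, truck 9→route 4.
By Hall's marriage theorem, this means |N(S)| ≥ |S| for every subset S, so no violating subset exists.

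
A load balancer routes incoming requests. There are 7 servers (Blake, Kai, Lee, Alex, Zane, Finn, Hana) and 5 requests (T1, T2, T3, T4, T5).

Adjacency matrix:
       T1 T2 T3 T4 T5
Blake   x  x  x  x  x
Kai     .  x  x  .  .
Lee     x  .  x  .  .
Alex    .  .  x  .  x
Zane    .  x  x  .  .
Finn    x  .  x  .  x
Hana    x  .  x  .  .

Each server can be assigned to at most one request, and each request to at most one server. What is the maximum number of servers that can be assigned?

5

A valid assignment of size 5: Blake–T4, Kai–T3, Lee–T1, Alex–T5, Zane–T2.
The set {Kai, Lee, Alex, Zane, Finn, Hana} has only 4 neighbours ({T1, T2, T3, T5}), so by Hall's theorem at most 5 of the 7 servers can be matched.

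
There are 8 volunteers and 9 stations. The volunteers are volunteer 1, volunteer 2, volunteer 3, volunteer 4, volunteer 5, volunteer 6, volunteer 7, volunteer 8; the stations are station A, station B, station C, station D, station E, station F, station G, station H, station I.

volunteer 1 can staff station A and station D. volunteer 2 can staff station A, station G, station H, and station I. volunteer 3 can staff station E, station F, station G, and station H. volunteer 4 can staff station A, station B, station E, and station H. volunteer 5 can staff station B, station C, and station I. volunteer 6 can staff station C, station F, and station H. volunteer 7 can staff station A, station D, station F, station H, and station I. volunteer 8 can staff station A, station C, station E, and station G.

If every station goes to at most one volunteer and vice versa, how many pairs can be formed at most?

8

One maximum matching: volunteer 1–station D, volunteer 2–station H, volunteer 3–station F, volunteer 4–station E, volunteer 5–station B, volunteer 6–station C, volunteer 7–station I, volunteer 8–station A.
This saturates every volunteer, so 8 is the maximum.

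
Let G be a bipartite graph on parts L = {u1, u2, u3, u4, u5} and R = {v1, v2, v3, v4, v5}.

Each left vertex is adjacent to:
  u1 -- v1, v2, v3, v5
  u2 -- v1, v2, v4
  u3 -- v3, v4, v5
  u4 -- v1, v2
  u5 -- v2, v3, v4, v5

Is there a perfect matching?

One maximum matching: u1→v5, u2→v4, u3→v3, u4→v1, u5→v2.
Every left vertex is matched, so this is a perfect matching.

Yes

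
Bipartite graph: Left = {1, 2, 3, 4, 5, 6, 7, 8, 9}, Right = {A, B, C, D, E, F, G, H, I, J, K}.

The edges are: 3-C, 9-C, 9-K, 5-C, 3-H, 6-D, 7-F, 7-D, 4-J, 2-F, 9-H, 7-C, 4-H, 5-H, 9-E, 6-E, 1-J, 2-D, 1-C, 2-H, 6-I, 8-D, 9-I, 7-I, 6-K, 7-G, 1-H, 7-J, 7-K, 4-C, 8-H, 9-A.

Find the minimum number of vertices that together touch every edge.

{2, 6, 7, 8, 9, C, H, J} is a vertex cover of size 8: every edge has an endpoint in this set.
No smaller cover exists because 1–C, 2–F, 3–H, 4–J, 6–E, 7–G, 8–D, 9–A is a matching of size 8, and a cover must include an endpoint of each of these disjoint edges (König's theorem).

8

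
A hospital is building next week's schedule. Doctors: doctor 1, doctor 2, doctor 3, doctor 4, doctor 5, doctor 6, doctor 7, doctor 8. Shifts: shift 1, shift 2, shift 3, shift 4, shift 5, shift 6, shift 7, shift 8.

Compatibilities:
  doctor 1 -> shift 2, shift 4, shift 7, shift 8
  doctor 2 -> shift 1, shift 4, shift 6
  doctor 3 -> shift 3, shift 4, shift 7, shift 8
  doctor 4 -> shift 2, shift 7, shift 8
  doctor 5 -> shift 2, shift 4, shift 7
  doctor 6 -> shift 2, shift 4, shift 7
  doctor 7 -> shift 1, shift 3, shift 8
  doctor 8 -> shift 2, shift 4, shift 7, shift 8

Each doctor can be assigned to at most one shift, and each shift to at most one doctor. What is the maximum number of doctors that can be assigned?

7

For example, pair doctor 1→shift 7, doctor 2→shift 6, doctor 3→shift 3, doctor 4→shift 8, doctor 5→shift 2, doctor 6→shift 4, doctor 7→shift 1.
The set {doctor 1, doctor 4, doctor 5, doctor 6, doctor 8} has only 4 neighbours ({shift 2, shift 4, shift 7, shift 8}), so by Hall's theorem at most 7 of the 8 doctors can be matched.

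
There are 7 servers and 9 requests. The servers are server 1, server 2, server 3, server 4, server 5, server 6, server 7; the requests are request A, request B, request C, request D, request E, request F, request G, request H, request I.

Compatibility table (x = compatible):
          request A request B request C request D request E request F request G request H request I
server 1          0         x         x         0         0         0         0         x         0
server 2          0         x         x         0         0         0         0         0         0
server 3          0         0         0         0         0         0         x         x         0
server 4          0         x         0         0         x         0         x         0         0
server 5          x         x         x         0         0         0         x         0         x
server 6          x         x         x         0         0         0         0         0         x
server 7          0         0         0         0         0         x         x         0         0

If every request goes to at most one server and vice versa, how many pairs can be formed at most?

One maximum matching: server 1–request H, server 2–request B, server 3–request G, server 4–request E, server 5–request I, server 6–request C, server 7–request F.
All 7 servers are matched, so no larger matching exists.

7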